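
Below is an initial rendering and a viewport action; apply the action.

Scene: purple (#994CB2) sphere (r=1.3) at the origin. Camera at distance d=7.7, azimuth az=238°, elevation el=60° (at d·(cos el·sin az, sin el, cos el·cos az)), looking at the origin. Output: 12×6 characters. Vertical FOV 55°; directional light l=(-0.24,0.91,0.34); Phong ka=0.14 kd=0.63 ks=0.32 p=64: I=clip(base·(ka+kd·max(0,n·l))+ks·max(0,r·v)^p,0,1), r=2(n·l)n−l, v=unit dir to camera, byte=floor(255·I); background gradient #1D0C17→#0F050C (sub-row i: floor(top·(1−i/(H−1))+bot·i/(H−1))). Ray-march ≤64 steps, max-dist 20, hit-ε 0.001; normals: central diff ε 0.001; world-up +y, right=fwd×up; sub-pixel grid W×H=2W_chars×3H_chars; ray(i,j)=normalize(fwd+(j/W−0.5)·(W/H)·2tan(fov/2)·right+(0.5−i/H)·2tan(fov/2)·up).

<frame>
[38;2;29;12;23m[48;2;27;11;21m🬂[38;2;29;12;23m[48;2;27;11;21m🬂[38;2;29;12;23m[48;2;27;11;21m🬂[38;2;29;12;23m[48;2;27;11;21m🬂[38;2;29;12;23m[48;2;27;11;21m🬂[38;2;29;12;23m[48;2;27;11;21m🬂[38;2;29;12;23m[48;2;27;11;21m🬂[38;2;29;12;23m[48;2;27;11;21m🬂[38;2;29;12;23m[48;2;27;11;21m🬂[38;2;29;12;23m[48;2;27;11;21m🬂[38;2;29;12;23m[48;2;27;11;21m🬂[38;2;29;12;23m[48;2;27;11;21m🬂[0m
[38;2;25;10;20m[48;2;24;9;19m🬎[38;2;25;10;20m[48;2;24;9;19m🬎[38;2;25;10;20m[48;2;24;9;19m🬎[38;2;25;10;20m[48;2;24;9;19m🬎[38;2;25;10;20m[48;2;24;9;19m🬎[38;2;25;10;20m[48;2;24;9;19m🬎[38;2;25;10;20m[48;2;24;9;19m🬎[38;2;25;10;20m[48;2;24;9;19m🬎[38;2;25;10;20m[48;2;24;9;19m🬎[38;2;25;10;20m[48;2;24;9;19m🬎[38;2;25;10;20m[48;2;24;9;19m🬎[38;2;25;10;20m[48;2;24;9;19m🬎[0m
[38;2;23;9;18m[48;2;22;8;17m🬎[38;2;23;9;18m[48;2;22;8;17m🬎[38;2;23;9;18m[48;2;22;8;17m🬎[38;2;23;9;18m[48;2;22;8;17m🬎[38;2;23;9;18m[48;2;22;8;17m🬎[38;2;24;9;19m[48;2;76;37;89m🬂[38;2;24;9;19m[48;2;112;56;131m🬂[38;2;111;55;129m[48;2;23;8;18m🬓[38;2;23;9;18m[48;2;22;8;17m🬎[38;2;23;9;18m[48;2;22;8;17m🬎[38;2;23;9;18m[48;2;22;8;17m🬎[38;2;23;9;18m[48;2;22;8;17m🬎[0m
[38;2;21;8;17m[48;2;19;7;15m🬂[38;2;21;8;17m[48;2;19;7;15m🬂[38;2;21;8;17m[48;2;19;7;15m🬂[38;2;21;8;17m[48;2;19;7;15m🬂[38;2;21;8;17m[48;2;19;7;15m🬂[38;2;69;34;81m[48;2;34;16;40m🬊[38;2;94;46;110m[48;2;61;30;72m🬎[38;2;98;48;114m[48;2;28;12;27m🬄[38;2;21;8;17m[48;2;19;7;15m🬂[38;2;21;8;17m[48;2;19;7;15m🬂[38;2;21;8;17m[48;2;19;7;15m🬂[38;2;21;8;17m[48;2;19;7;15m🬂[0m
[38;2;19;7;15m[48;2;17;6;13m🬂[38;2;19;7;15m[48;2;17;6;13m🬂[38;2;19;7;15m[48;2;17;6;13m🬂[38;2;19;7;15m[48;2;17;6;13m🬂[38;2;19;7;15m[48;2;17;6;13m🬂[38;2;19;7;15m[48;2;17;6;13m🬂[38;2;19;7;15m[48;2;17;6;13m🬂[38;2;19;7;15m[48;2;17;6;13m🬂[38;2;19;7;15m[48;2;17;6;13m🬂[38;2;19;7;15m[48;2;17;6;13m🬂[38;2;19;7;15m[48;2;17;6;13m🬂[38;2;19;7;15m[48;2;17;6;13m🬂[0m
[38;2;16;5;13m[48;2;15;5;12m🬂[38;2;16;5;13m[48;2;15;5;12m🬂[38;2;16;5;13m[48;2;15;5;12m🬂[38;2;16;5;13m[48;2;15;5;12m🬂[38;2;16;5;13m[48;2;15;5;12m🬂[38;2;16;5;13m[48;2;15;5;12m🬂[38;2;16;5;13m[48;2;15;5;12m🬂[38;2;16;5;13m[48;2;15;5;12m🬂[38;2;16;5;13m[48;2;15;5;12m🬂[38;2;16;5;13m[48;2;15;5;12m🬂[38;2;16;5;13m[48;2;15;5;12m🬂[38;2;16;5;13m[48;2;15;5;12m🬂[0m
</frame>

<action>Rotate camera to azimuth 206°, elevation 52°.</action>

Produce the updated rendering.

<frame>
[38;2;29;12;23m[48;2;27;11;21m🬂[38;2;29;12;23m[48;2;27;11;21m🬂[38;2;29;12;23m[48;2;27;11;21m🬂[38;2;29;12;23m[48;2;27;11;21m🬂[38;2;29;12;23m[48;2;27;11;21m🬂[38;2;29;12;23m[48;2;27;11;21m🬂[38;2;29;12;23m[48;2;27;11;21m🬂[38;2;29;12;23m[48;2;27;11;21m🬂[38;2;29;12;23m[48;2;27;11;21m🬂[38;2;29;12;23m[48;2;27;11;21m🬂[38;2;29;12;23m[48;2;27;11;21m🬂[38;2;29;12;23m[48;2;27;11;21m🬂[0m
[38;2;25;10;20m[48;2;24;9;19m🬎[38;2;25;10;20m[48;2;24;9;19m🬎[38;2;25;10;20m[48;2;24;9;19m🬎[38;2;25;10;20m[48;2;24;9;19m🬎[38;2;25;10;20m[48;2;24;9;19m🬎[38;2;25;10;20m[48;2;24;9;19m🬎[38;2;25;10;20m[48;2;24;9;19m🬎[38;2;25;10;20m[48;2;24;9;19m🬎[38;2;25;10;20m[48;2;24;9;19m🬎[38;2;25;10;20m[48;2;24;9;19m🬎[38;2;25;10;20m[48;2;24;9;19m🬎[38;2;25;10;20m[48;2;24;9;19m🬎[0m
[38;2;23;9;18m[48;2;22;8;17m🬎[38;2;23;9;18m[48;2;22;8;17m🬎[38;2;23;9;18m[48;2;22;8;17m🬎[38;2;23;9;18m[48;2;22;8;17m🬎[38;2;23;9;18m[48;2;22;8;17m🬎[38;2;24;9;19m[48;2;77;38;89m🬂[38;2;24;9;19m[48;2;108;54;125m🬂[38;2;108;54;126m[48;2;23;8;18m🬓[38;2;23;9;18m[48;2;22;8;17m🬎[38;2;23;9;18m[48;2;22;8;17m🬎[38;2;23;9;18m[48;2;22;8;17m🬎[38;2;23;9;18m[48;2;22;8;17m🬎[0m
[38;2;21;8;17m[48;2;19;7;15m🬂[38;2;21;8;17m[48;2;19;7;15m🬂[38;2;21;8;17m[48;2;19;7;15m🬂[38;2;21;8;17m[48;2;19;7;15m🬂[38;2;21;8;17m[48;2;19;7;15m🬂[38;2;56;27;65m[48;2;26;12;30m🬂[38;2;75;37;88m[48;2;38;18;44m🬊[38;2;76;37;88m[48;2;21;8;19m🬄[38;2;21;8;17m[48;2;19;7;15m🬂[38;2;21;8;17m[48;2;19;7;15m🬂[38;2;21;8;17m[48;2;19;7;15m🬂[38;2;21;8;17m[48;2;19;7;15m🬂[0m
[38;2;19;7;15m[48;2;17;6;13m🬂[38;2;19;7;15m[48;2;17;6;13m🬂[38;2;19;7;15m[48;2;17;6;13m🬂[38;2;19;7;15m[48;2;17;6;13m🬂[38;2;19;7;15m[48;2;17;6;13m🬂[38;2;19;7;15m[48;2;17;6;13m🬂[38;2;19;7;15m[48;2;17;6;13m🬂[38;2;19;7;15m[48;2;17;6;13m🬂[38;2;19;7;15m[48;2;17;6;13m🬂[38;2;19;7;15m[48;2;17;6;13m🬂[38;2;19;7;15m[48;2;17;6;13m🬂[38;2;19;7;15m[48;2;17;6;13m🬂[0m
[38;2;16;5;13m[48;2;15;5;12m🬂[38;2;16;5;13m[48;2;15;5;12m🬂[38;2;16;5;13m[48;2;15;5;12m🬂[38;2;16;5;13m[48;2;15;5;12m🬂[38;2;16;5;13m[48;2;15;5;12m🬂[38;2;16;5;13m[48;2;15;5;12m🬂[38;2;16;5;13m[48;2;15;5;12m🬂[38;2;16;5;13m[48;2;15;5;12m🬂[38;2;16;5;13m[48;2;15;5;12m🬂[38;2;16;5;13m[48;2;15;5;12m🬂[38;2;16;5;13m[48;2;15;5;12m🬂[38;2;16;5;13m[48;2;15;5;12m🬂[0m
</frame>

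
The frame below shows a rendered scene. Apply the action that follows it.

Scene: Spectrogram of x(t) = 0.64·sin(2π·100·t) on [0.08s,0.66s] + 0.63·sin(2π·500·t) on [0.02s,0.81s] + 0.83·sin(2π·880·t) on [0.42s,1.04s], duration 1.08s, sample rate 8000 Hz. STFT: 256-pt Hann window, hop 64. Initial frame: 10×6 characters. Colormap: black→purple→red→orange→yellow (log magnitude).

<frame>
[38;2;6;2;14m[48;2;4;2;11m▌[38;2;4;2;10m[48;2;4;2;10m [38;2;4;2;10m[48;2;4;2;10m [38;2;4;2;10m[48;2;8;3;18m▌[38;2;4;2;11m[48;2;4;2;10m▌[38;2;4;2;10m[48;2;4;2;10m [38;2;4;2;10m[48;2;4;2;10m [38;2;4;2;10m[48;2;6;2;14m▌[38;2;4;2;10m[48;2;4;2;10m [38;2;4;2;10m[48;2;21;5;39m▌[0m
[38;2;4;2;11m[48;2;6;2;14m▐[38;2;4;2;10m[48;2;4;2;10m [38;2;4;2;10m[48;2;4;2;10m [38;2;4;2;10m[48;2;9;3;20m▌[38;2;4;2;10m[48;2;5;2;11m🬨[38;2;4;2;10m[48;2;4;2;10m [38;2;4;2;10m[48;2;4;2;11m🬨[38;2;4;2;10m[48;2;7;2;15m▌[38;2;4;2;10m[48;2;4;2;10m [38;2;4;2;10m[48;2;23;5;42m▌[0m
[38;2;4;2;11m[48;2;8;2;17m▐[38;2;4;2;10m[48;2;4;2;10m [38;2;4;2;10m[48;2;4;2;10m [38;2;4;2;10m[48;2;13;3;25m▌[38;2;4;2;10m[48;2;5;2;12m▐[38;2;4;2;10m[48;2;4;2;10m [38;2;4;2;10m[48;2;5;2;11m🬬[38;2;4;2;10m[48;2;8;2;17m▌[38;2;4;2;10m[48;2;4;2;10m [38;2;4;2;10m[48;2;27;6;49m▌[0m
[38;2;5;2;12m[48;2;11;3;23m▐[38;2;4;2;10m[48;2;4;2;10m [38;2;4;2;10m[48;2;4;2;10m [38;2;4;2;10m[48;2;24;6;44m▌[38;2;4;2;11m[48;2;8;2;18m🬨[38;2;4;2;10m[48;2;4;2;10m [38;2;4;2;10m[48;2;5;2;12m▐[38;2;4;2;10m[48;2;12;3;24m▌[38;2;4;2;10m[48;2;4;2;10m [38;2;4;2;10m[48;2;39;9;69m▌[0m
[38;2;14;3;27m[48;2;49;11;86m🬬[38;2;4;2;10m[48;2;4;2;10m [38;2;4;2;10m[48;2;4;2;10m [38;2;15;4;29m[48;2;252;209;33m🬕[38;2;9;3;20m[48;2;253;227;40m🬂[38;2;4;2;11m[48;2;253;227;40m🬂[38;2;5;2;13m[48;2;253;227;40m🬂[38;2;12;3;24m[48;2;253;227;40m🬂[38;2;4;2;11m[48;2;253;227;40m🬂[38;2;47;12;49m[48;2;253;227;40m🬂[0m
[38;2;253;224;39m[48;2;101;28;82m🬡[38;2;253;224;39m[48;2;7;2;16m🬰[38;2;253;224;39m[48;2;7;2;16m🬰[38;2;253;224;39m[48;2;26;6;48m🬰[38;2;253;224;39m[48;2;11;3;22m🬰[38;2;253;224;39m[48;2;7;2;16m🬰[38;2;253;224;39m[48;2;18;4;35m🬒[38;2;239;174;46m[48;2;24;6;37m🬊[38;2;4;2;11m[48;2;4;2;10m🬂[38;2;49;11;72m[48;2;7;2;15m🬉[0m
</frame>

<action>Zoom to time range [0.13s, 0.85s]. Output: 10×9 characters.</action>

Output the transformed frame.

<frame>
[38;2;4;2;10m[48;2;4;2;10m [38;2;4;2;10m[48;2;4;2;10m [38;2;4;2;10m[48;2;4;2;10m [38;2;4;2;10m[48;2;5;2;13m▌[38;2;9;3;19m[48;2;4;2;10m▌[38;2;4;2;10m[48;2;4;2;10m [38;2;4;2;10m[48;2;4;2;10m [38;2;4;2;10m[48;2;4;2;10m [38;2;4;2;10m[48;2;4;2;10m [38;2;4;2;10m[48;2;6;2;14m▌[0m
[38;2;4;2;10m[48;2;4;2;10m [38;2;4;2;10m[48;2;4;2;10m [38;2;4;2;10m[48;2;4;2;10m [38;2;4;2;10m[48;2;5;2;13m▌[38;2;4;2;10m[48;2;9;3;19m▐[38;2;4;2;10m[48;2;4;2;10m [38;2;4;2;10m[48;2;4;2;10m [38;2;4;2;10m[48;2;4;2;11m▌[38;2;4;2;10m[48;2;4;2;10m [38;2;4;2;10m[48;2;7;2;15m▌[0m
[38;2;4;2;10m[48;2;4;2;10m [38;2;4;2;10m[48;2;4;2;10m [38;2;4;2;10m[48;2;4;2;10m [38;2;4;2;10m[48;2;6;2;13m▌[38;2;4;2;10m[48;2;10;3;21m▐[38;2;4;2;10m[48;2;4;2;10m [38;2;4;2;10m[48;2;4;2;10m [38;2;4;2;10m[48;2;4;2;11m▌[38;2;4;2;10m[48;2;4;2;10m [38;2;4;2;10m[48;2;7;2;15m▌[0m
[38;2;4;2;10m[48;2;4;2;10m [38;2;4;2;10m[48;2;4;2;10m [38;2;4;2;10m[48;2;4;2;10m [38;2;4;2;10m[48;2;6;2;15m▌[38;2;4;2;10m[48;2;13;3;25m▐[38;2;4;2;10m[48;2;4;2;10m [38;2;4;2;10m[48;2;4;2;10m [38;2;4;2;10m[48;2;4;2;11m▌[38;2;4;2;10m[48;2;4;2;10m [38;2;4;2;10m[48;2;8;2;17m▌[0m
[38;2;4;2;10m[48;2;4;2;10m [38;2;4;2;10m[48;2;4;2;10m [38;2;4;2;10m[48;2;4;2;10m [38;2;4;2;10m[48;2;8;2;17m▌[38;2;4;2;10m[48;2;17;4;32m▐[38;2;4;2;10m[48;2;4;2;10m [38;2;4;2;10m[48;2;4;2;10m [38;2;4;2;10m[48;2;5;2;11m▌[38;2;4;2;10m[48;2;4;2;10m [38;2;4;2;10m[48;2;10;3;20m▌[0m
[38;2;4;2;10m[48;2;4;2;10m [38;2;4;2;10m[48;2;4;2;10m [38;2;4;2;10m[48;2;4;2;10m [38;2;4;2;10m[48;2;12;3;25m▌[38;2;4;2;10m[48;2;28;6;50m▐[38;2;4;2;10m[48;2;4;2;10m [38;2;4;2;10m[48;2;4;2;10m [38;2;4;2;11m[48;2;5;2;13m🬕[38;2;4;2;10m[48;2;4;2;10m [38;2;4;2;10m[48;2;13;3;26m▌[0m
[38;2;4;2;10m[48;2;4;2;10m [38;2;4;2;10m[48;2;4;2;10m [38;2;4;2;10m[48;2;4;2;10m [38;2;8;2;17m[48;2;53;12;74m🬕[38;2;37;9;47m[48;2;252;205;32m🬎[38;2;5;2;11m[48;2;252;205;32m🬎[38;2;5;2;11m[48;2;252;205;32m🬎[38;2;6;2;14m[48;2;252;205;32m🬎[38;2;5;2;11m[48;2;252;205;32m🬎[38;2;12;3;24m[48;2;252;205;32m🬎[0m
[38;2;4;2;10m[48;2;253;224;39m🬎[38;2;4;2;10m[48;2;253;224;39m🬎[38;2;4;2;10m[48;2;253;224;39m🬎[38;2;31;7;45m[48;2;253;224;39m🬎[38;2;253;237;44m[48;2;67;17;49m🬰[38;2;253;236;44m[48;2;6;2;14m🬰[38;2;253;236;44m[48;2;6;2;14m🬰[38;2;253;236;44m[48;2;10;3;21m🬰[38;2;253;236;44m[48;2;6;2;14m🬰[38;2;253;236;44m[48;2;73;19;48m🬰[0m
[38;2;36;9;51m[48;2;253;224;39m🬎[38;2;36;9;51m[48;2;253;224;39m🬎[38;2;36;9;51m[48;2;253;224;39m🬎[38;2;42;10;57m[48;2;253;224;39m🬎[38;2;55;13;68m[48;2;253;224;39m🬎[38;2;36;9;51m[48;2;253;224;39m🬎[38;2;36;9;51m[48;2;253;224;39m🬎[38;2;53;13;58m[48;2;239;162;40m🬆[38;2;6;2;14m[48;2;4;2;10m🬂[38;2;215;83;57m[48;2;29;7;42m🬁[0m
</frame>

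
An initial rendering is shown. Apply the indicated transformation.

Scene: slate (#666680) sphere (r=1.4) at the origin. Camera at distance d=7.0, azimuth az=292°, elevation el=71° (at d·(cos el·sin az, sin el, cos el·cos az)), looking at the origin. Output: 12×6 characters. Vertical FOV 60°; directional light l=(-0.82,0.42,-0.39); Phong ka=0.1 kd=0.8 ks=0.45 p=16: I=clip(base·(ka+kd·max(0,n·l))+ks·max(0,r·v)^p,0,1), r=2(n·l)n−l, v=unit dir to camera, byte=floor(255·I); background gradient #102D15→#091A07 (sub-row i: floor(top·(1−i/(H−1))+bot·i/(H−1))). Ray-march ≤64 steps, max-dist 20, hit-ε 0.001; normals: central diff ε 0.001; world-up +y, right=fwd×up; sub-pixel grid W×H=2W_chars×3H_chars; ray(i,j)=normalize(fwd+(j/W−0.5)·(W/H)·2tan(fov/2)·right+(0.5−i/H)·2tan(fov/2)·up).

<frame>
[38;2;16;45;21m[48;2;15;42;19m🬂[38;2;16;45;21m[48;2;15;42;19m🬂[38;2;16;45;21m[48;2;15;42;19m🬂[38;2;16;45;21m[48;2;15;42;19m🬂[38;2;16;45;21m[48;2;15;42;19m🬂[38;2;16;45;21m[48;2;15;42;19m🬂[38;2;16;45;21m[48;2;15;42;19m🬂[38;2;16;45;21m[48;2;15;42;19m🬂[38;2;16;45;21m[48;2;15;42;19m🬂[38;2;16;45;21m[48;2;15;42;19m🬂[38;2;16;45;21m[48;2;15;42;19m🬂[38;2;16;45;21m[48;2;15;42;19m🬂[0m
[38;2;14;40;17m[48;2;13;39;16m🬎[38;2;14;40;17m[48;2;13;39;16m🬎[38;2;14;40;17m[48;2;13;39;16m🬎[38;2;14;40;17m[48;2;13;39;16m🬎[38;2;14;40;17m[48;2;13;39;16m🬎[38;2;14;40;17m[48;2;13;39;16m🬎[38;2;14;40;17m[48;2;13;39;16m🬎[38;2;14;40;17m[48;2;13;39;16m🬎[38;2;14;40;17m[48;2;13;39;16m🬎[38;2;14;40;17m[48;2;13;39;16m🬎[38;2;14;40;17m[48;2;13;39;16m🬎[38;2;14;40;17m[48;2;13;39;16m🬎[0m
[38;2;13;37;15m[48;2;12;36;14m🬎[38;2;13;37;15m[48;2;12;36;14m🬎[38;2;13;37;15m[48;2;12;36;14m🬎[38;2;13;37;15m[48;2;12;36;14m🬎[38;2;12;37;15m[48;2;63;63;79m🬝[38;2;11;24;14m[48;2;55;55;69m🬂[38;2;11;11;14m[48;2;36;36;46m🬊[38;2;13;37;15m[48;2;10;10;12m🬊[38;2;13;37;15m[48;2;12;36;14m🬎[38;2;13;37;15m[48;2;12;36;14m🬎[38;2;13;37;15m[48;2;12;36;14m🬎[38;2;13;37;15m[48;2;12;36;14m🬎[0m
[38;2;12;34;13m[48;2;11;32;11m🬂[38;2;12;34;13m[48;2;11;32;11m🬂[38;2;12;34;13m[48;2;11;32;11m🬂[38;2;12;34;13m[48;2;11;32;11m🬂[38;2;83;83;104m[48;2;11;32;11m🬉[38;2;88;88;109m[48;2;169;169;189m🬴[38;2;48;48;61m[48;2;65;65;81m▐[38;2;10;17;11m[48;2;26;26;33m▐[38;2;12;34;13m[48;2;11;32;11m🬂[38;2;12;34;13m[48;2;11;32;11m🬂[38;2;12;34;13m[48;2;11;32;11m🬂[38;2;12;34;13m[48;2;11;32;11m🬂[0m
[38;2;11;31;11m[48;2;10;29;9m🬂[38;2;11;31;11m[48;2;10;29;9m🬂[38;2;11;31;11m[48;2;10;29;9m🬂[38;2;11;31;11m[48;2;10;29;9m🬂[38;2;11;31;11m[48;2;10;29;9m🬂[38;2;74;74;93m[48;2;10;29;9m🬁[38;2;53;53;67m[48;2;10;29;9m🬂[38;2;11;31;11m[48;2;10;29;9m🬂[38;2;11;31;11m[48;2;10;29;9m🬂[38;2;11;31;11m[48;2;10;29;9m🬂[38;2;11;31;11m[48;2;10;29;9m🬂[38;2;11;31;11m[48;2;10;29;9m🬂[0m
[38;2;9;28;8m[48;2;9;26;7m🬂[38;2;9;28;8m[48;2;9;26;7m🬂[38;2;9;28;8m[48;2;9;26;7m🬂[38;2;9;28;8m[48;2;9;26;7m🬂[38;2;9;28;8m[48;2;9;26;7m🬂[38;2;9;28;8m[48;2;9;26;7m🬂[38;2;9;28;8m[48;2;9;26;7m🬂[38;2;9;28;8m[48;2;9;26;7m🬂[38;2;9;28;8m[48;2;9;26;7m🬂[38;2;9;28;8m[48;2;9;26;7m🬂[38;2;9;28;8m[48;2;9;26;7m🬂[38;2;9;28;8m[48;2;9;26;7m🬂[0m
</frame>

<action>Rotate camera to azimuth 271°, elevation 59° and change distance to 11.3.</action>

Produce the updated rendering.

<frame>
[38;2;16;45;21m[48;2;15;42;19m🬂[38;2;16;45;21m[48;2;15;42;19m🬂[38;2;16;45;21m[48;2;15;42;19m🬂[38;2;16;45;21m[48;2;15;42;19m🬂[38;2;16;45;21m[48;2;15;42;19m🬂[38;2;16;45;21m[48;2;15;42;19m🬂[38;2;16;45;21m[48;2;15;42;19m🬂[38;2;16;45;21m[48;2;15;42;19m🬂[38;2;16;45;21m[48;2;15;42;19m🬂[38;2;16;45;21m[48;2;15;42;19m🬂[38;2;16;45;21m[48;2;15;42;19m🬂[38;2;16;45;21m[48;2;15;42;19m🬂[0m
[38;2;14;40;17m[48;2;13;39;16m🬎[38;2;14;40;17m[48;2;13;39;16m🬎[38;2;14;40;17m[48;2;13;39;16m🬎[38;2;14;40;17m[48;2;13;39;16m🬎[38;2;14;40;17m[48;2;13;39;16m🬎[38;2;14;40;17m[48;2;13;39;16m🬎[38;2;14;40;17m[48;2;13;39;16m🬎[38;2;14;40;17m[48;2;13;39;16m🬎[38;2;14;40;17m[48;2;13;39;16m🬎[38;2;14;40;17m[48;2;13;39;16m🬎[38;2;14;40;17m[48;2;13;39;16m🬎[38;2;14;40;17m[48;2;13;39;16m🬎[0m
[38;2;13;37;15m[48;2;12;36;14m🬎[38;2;13;37;15m[48;2;12;36;14m🬎[38;2;13;37;15m[48;2;12;36;14m🬎[38;2;13;37;15m[48;2;12;36;14m🬎[38;2;13;37;15m[48;2;12;36;14m🬎[38;2;12;37;15m[48;2;54;54;68m🬝[38;2;15;34;18m[48;2;48;48;60m🬬[38;2;13;37;15m[48;2;12;36;14m🬎[38;2;13;37;15m[48;2;12;36;14m🬎[38;2;13;37;15m[48;2;12;36;14m🬎[38;2;13;37;15m[48;2;12;36;14m🬎[38;2;13;37;15m[48;2;12;36;14m🬎[0m
[38;2;12;34;13m[48;2;11;32;11m🬂[38;2;12;34;13m[48;2;11;32;11m🬂[38;2;12;34;13m[48;2;11;32;11m🬂[38;2;12;34;13m[48;2;11;32;11m🬂[38;2;12;34;13m[48;2;11;32;11m🬂[38;2;86;86;109m[48;2;11;32;11m🬉[38;2;74;74;93m[48;2;24;38;28m🬌[38;2;12;34;13m[48;2;11;32;11m🬂[38;2;12;34;13m[48;2;11;32;11m🬂[38;2;12;34;13m[48;2;11;32;11m🬂[38;2;12;34;13m[48;2;11;32;11m🬂[38;2;12;34;13m[48;2;11;32;11m🬂[0m
[38;2;11;31;11m[48;2;10;29;9m🬂[38;2;11;31;11m[48;2;10;29;9m🬂[38;2;11;31;11m[48;2;10;29;9m🬂[38;2;11;31;11m[48;2;10;29;9m🬂[38;2;11;31;11m[48;2;10;29;9m🬂[38;2;11;31;11m[48;2;10;29;9m🬂[38;2;11;31;11m[48;2;10;29;9m🬂[38;2;11;31;11m[48;2;10;29;9m🬂[38;2;11;31;11m[48;2;10;29;9m🬂[38;2;11;31;11m[48;2;10;29;9m🬂[38;2;11;31;11m[48;2;10;29;9m🬂[38;2;11;31;11m[48;2;10;29;9m🬂[0m
[38;2;9;28;8m[48;2;9;26;7m🬂[38;2;9;28;8m[48;2;9;26;7m🬂[38;2;9;28;8m[48;2;9;26;7m🬂[38;2;9;28;8m[48;2;9;26;7m🬂[38;2;9;28;8m[48;2;9;26;7m🬂[38;2;9;28;8m[48;2;9;26;7m🬂[38;2;9;28;8m[48;2;9;26;7m🬂[38;2;9;28;8m[48;2;9;26;7m🬂[38;2;9;28;8m[48;2;9;26;7m🬂[38;2;9;28;8m[48;2;9;26;7m🬂[38;2;9;28;8m[48;2;9;26;7m🬂[38;2;9;28;8m[48;2;9;26;7m🬂[0m
</frame>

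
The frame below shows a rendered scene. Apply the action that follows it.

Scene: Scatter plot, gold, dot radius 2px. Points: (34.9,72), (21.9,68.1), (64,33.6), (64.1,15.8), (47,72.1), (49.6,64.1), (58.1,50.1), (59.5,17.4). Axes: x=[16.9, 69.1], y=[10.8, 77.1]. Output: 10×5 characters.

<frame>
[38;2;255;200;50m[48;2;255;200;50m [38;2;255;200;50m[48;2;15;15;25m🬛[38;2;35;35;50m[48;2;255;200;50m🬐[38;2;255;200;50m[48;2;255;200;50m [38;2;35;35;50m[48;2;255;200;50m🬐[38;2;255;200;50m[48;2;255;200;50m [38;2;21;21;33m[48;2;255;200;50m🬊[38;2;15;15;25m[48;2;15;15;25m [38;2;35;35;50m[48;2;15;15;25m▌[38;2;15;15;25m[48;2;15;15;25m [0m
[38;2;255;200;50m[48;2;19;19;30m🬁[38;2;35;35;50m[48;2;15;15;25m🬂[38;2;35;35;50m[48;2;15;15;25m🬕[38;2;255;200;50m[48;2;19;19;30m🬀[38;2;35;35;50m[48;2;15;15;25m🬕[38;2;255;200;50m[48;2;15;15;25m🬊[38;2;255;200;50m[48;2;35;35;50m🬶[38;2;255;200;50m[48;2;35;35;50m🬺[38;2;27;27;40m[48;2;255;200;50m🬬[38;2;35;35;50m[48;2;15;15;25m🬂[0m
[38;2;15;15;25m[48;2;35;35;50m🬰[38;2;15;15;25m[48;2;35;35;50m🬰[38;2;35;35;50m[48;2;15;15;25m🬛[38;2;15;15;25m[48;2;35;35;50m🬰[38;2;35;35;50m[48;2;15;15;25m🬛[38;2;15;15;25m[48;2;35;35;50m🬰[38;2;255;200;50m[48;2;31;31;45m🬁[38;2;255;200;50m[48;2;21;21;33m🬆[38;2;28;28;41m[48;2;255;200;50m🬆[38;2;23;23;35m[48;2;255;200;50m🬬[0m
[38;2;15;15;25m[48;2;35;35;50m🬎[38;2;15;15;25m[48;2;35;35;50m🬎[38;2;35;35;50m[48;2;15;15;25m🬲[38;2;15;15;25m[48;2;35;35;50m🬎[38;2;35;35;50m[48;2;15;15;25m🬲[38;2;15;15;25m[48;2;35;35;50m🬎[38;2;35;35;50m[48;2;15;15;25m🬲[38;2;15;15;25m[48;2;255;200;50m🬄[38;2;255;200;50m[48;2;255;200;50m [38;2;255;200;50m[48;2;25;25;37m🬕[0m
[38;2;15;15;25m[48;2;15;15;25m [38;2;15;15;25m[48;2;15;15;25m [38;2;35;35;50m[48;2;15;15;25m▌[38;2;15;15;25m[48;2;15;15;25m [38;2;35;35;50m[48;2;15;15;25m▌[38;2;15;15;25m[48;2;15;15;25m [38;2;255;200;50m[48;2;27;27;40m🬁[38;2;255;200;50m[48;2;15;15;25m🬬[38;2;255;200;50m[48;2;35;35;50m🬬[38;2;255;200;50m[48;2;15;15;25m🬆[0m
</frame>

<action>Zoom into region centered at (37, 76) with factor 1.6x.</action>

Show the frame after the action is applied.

<frame>
[38;2;15;15;25m[48;2;15;15;25m [38;2;15;15;25m[48;2;15;15;25m [38;2;35;35;50m[48;2;15;15;25m▌[38;2;15;15;25m[48;2;15;15;25m [38;2;35;35;50m[48;2;15;15;25m▌[38;2;15;15;25m[48;2;15;15;25m [38;2;35;35;50m[48;2;15;15;25m▌[38;2;15;15;25m[48;2;15;15;25m [38;2;35;35;50m[48;2;15;15;25m▌[38;2;15;15;25m[48;2;15;15;25m [0m
[38;2;35;35;50m[48;2;15;15;25m🬂[38;2;35;35;50m[48;2;15;15;25m🬂[38;2;35;35;50m[48;2;15;15;25m🬕[38;2;35;35;50m[48;2;15;15;25m🬂[38;2;35;35;50m[48;2;15;15;25m🬕[38;2;35;35;50m[48;2;15;15;25m🬂[38;2;35;35;50m[48;2;15;15;25m🬕[38;2;35;35;50m[48;2;15;15;25m🬂[38;2;35;35;50m[48;2;15;15;25m🬕[38;2;35;35;50m[48;2;15;15;25m🬂[0m
[38;2;21;21;33m[48;2;255;200;50m🬊[38;2;15;15;25m[48;2;35;35;50m🬰[38;2;35;35;50m[48;2;15;15;25m🬛[38;2;21;21;33m[48;2;255;200;50m🬆[38;2;255;200;50m[48;2;15;15;25m🬺[38;2;23;23;35m[48;2;255;200;50m🬬[38;2;31;31;45m[48;2;255;200;50m🬝[38;2;15;15;25m[48;2;255;200;50m🬀[38;2;28;28;41m[48;2;255;200;50m🬊[38;2;15;15;25m[48;2;35;35;50m🬰[0m
[38;2;255;200;50m[48;2;35;35;50m🬝[38;2;255;200;50m[48;2;23;23;35m🬀[38;2;35;35;50m[48;2;15;15;25m🬲[38;2;23;23;35m[48;2;255;200;50m🬺[38;2;255;200;50m[48;2;28;28;41m🬆[38;2;15;15;25m[48;2;35;35;50m🬎[38;2;35;35;50m[48;2;15;15;25m🬲[38;2;255;200;50m[48;2;15;15;25m🬸[38;2;255;200;50m[48;2;15;15;25m🬺[38;2;19;19;30m[48;2;255;200;50m🬬[0m
[38;2;15;15;25m[48;2;15;15;25m [38;2;15;15;25m[48;2;15;15;25m [38;2;35;35;50m[48;2;15;15;25m▌[38;2;15;15;25m[48;2;15;15;25m [38;2;35;35;50m[48;2;15;15;25m▌[38;2;15;15;25m[48;2;15;15;25m [38;2;35;35;50m[48;2;15;15;25m▌[38;2;15;15;25m[48;2;255;200;50m🬺[38;2;255;200;50m[48;2;21;21;33m🬆[38;2;15;15;25m[48;2;15;15;25m [0m
</frame>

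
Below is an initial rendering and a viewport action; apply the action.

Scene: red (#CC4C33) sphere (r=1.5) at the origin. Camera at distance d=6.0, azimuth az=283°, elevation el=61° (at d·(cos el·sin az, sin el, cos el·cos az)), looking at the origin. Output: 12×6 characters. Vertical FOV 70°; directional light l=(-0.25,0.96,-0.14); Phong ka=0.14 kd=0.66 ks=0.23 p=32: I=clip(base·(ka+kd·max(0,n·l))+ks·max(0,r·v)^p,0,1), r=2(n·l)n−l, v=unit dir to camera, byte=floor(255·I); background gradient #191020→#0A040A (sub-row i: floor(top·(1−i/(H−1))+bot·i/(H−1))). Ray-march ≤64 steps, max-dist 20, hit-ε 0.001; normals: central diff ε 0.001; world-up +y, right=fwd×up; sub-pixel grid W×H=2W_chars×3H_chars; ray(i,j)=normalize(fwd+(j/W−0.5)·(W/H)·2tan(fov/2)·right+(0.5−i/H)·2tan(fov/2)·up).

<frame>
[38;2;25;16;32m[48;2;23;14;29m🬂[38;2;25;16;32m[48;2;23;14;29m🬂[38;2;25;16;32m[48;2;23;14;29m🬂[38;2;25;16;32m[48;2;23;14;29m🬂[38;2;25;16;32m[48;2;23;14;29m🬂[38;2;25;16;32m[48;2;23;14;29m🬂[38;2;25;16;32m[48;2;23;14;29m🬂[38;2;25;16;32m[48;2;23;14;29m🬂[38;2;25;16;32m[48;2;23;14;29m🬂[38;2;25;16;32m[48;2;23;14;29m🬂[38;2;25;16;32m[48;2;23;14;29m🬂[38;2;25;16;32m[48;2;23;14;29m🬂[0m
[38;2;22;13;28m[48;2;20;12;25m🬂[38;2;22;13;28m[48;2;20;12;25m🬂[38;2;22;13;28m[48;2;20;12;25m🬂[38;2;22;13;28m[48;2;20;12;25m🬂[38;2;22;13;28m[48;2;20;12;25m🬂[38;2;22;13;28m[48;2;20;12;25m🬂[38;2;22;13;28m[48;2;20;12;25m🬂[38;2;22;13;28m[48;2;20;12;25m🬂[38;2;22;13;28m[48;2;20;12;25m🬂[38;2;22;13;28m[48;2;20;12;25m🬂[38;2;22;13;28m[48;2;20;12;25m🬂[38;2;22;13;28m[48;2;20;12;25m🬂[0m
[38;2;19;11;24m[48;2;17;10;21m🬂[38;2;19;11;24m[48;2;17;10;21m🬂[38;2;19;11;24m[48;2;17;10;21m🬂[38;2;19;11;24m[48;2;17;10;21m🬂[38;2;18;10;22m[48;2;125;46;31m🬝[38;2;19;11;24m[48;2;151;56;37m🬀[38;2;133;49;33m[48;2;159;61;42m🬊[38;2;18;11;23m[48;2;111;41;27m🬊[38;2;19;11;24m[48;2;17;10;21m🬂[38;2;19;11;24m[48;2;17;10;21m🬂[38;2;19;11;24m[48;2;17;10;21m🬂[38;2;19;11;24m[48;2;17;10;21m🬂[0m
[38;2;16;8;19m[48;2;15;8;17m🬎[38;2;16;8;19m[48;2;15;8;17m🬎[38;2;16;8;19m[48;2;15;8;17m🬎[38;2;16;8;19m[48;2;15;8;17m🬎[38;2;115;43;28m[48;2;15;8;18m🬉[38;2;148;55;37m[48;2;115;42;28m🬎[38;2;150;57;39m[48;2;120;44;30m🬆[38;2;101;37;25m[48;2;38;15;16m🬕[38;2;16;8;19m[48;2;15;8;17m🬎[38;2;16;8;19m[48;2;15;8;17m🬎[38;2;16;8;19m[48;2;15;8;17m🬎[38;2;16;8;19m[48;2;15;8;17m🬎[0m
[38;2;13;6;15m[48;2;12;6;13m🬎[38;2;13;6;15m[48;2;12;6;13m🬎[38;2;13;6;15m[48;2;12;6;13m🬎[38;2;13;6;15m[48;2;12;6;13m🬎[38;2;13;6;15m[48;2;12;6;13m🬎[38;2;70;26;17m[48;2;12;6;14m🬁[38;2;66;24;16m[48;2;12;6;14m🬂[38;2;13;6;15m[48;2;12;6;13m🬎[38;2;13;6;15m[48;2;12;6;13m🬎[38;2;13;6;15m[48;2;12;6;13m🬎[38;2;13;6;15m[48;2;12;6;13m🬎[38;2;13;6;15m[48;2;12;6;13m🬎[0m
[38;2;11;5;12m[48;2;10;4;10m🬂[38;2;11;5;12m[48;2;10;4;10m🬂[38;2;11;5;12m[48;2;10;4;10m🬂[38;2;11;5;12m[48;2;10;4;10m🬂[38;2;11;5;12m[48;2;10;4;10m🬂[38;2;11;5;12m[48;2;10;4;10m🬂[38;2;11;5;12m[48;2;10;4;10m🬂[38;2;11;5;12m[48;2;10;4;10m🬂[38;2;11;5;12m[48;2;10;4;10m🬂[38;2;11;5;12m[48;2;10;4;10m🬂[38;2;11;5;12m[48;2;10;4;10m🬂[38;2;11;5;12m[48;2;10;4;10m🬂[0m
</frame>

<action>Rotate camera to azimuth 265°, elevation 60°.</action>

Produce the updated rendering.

<frame>
[38;2;25;16;32m[48;2;23;14;29m🬂[38;2;25;16;32m[48;2;23;14;29m🬂[38;2;25;16;32m[48;2;23;14;29m🬂[38;2;25;16;32m[48;2;23;14;29m🬂[38;2;25;16;32m[48;2;23;14;29m🬂[38;2;25;16;32m[48;2;23;14;29m🬂[38;2;25;16;32m[48;2;23;14;29m🬂[38;2;25;16;32m[48;2;23;14;29m🬂[38;2;25;16;32m[48;2;23;14;29m🬂[38;2;25;16;32m[48;2;23;14;29m🬂[38;2;25;16;32m[48;2;23;14;29m🬂[38;2;25;16;32m[48;2;23;14;29m🬂[0m
[38;2;22;13;28m[48;2;20;12;25m🬂[38;2;22;13;28m[48;2;20;12;25m🬂[38;2;22;13;28m[48;2;20;12;25m🬂[38;2;22;13;28m[48;2;20;12;25m🬂[38;2;22;13;28m[48;2;20;12;25m🬂[38;2;22;13;28m[48;2;20;12;25m🬂[38;2;22;13;28m[48;2;20;12;25m🬂[38;2;22;13;28m[48;2;20;12;25m🬂[38;2;22;13;28m[48;2;20;12;25m🬂[38;2;22;13;28m[48;2;20;12;25m🬂[38;2;22;13;28m[48;2;20;12;25m🬂[38;2;22;13;28m[48;2;20;12;25m🬂[0m
[38;2;19;11;24m[48;2;17;10;21m🬂[38;2;19;11;24m[48;2;17;10;21m🬂[38;2;19;11;24m[48;2;17;10;21m🬂[38;2;19;11;24m[48;2;17;10;21m🬂[38;2;18;10;22m[48;2;117;43;29m🬝[38;2;19;11;24m[48;2;148;54;36m🬀[38;2;126;47;31m[48;2;158;60;41m🬂[38;2;18;11;23m[48;2;118;44;29m🬊[38;2;19;11;24m[48;2;17;10;21m🬂[38;2;19;11;24m[48;2;17;10;21m🬂[38;2;19;11;24m[48;2;17;10;21m🬂[38;2;19;11;24m[48;2;17;10;21m🬂[0m
[38;2;16;8;19m[48;2;15;8;17m🬎[38;2;16;8;19m[48;2;15;8;17m🬎[38;2;16;8;19m[48;2;15;8;17m🬎[38;2;16;8;19m[48;2;15;8;17m🬎[38;2;109;40;27m[48;2;15;8;18m🬉[38;2;147;54;36m[48;2;115;43;28m🬎[38;2;162;65;46m[48;2;131;48;32m🬂[38;2;110;40;27m[48;2;44;17;17m🬕[38;2;16;8;19m[48;2;15;8;17m🬎[38;2;16;8;19m[48;2;15;8;17m🬎[38;2;16;8;19m[48;2;15;8;17m🬎[38;2;16;8;19m[48;2;15;8;17m🬎[0m
[38;2;13;6;15m[48;2;12;6;13m🬎[38;2;13;6;15m[48;2;12;6;13m🬎[38;2;13;6;15m[48;2;12;6;13m🬎[38;2;13;6;15m[48;2;12;6;13m🬎[38;2;13;6;15m[48;2;12;6;13m🬎[38;2;71;26;17m[48;2;12;6;14m🬁[38;2;71;26;17m[48;2;12;6;14m🬂[38;2;13;6;15m[48;2;12;6;13m🬎[38;2;13;6;15m[48;2;12;6;13m🬎[38;2;13;6;15m[48;2;12;6;13m🬎[38;2;13;6;15m[48;2;12;6;13m🬎[38;2;13;6;15m[48;2;12;6;13m🬎[0m
[38;2;11;5;12m[48;2;10;4;10m🬂[38;2;11;5;12m[48;2;10;4;10m🬂[38;2;11;5;12m[48;2;10;4;10m🬂[38;2;11;5;12m[48;2;10;4;10m🬂[38;2;11;5;12m[48;2;10;4;10m🬂[38;2;11;5;12m[48;2;10;4;10m🬂[38;2;11;5;12m[48;2;10;4;10m🬂[38;2;11;5;12m[48;2;10;4;10m🬂[38;2;11;5;12m[48;2;10;4;10m🬂[38;2;11;5;12m[48;2;10;4;10m🬂[38;2;11;5;12m[48;2;10;4;10m🬂[38;2;11;5;12m[48;2;10;4;10m🬂[0m
</frame>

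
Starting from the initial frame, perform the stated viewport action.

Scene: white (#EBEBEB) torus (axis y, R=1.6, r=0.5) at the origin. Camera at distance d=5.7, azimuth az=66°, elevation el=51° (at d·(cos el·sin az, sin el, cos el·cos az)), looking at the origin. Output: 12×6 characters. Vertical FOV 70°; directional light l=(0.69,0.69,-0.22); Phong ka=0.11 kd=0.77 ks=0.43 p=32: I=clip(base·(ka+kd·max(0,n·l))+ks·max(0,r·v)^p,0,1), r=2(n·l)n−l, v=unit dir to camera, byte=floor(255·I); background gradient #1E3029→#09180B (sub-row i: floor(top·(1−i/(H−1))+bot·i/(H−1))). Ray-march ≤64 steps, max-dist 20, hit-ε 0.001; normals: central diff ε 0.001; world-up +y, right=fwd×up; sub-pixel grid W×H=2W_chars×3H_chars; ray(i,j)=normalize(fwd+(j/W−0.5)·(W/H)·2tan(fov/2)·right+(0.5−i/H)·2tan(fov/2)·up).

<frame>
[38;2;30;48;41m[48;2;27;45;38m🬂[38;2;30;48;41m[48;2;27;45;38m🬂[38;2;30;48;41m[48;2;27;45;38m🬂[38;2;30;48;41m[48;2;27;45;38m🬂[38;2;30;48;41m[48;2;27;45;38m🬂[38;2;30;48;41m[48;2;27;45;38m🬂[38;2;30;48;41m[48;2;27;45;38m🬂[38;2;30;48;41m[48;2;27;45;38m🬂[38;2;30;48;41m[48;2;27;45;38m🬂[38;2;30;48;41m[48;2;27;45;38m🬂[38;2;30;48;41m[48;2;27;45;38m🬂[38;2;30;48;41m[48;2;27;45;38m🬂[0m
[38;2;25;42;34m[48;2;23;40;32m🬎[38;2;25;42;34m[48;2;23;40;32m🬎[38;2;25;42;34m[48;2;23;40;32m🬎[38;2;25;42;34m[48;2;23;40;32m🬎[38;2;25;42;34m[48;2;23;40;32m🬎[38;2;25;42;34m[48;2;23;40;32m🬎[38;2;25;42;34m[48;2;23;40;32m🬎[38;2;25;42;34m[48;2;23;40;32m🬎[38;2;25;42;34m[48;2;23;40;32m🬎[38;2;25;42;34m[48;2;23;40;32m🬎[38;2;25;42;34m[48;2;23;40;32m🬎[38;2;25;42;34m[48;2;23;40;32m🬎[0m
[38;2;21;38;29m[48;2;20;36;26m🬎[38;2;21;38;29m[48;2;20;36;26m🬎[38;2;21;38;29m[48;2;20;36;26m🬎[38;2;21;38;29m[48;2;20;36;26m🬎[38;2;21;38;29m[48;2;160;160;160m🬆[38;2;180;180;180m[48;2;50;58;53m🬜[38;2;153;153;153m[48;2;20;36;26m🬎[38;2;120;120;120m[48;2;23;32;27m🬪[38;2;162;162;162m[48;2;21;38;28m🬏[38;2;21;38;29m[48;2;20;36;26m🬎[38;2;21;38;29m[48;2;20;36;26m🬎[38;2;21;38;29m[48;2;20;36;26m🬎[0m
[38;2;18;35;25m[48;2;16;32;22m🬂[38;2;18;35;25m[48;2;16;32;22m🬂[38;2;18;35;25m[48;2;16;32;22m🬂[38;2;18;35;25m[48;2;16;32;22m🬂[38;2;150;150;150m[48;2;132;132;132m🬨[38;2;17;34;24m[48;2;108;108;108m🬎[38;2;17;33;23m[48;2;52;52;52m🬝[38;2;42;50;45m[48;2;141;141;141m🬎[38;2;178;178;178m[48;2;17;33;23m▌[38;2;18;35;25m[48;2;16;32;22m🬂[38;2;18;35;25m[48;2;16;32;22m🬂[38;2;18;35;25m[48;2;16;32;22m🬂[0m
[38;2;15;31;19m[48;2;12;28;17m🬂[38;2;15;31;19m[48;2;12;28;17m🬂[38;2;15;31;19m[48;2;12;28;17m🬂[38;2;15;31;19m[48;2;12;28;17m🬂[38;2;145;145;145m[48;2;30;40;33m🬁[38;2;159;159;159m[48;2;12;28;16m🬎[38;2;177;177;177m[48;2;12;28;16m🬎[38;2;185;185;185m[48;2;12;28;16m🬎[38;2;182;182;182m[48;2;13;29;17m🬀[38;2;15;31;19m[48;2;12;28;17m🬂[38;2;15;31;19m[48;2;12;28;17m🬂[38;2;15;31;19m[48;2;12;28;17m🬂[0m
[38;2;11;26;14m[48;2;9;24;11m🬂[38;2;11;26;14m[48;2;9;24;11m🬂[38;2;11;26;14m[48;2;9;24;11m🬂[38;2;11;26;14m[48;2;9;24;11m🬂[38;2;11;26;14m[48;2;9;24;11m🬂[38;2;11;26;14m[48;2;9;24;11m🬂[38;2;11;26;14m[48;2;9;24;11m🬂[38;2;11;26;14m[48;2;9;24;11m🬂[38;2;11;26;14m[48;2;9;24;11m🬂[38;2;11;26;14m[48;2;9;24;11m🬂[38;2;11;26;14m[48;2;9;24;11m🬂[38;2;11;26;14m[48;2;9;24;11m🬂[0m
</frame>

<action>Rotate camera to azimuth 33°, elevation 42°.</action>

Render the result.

<frame>
[38;2;30;48;41m[48;2;27;45;38m🬂[38;2;30;48;41m[48;2;27;45;38m🬂[38;2;30;48;41m[48;2;27;45;38m🬂[38;2;30;48;41m[48;2;27;45;38m🬂[38;2;30;48;41m[48;2;27;45;38m🬂[38;2;30;48;41m[48;2;27;45;38m🬂[38;2;30;48;41m[48;2;27;45;38m🬂[38;2;30;48;41m[48;2;27;45;38m🬂[38;2;30;48;41m[48;2;27;45;38m🬂[38;2;30;48;41m[48;2;27;45;38m🬂[38;2;30;48;41m[48;2;27;45;38m🬂[38;2;30;48;41m[48;2;27;45;38m🬂[0m
[38;2;25;42;34m[48;2;23;40;32m🬎[38;2;25;42;34m[48;2;23;40;32m🬎[38;2;25;42;34m[48;2;23;40;32m🬎[38;2;25;42;34m[48;2;23;40;32m🬎[38;2;25;42;34m[48;2;23;40;32m🬎[38;2;25;42;34m[48;2;23;40;32m🬎[38;2;25;42;34m[48;2;23;40;32m🬎[38;2;25;42;34m[48;2;23;40;32m🬎[38;2;25;42;34m[48;2;23;40;32m🬎[38;2;25;42;34m[48;2;23;40;32m🬎[38;2;25;42;34m[48;2;23;40;32m🬎[38;2;25;42;34m[48;2;23;40;32m🬎[0m
[38;2;21;38;29m[48;2;20;36;26m🬎[38;2;21;38;29m[48;2;20;36;26m🬎[38;2;21;38;29m[48;2;20;36;26m🬎[38;2;21;38;29m[48;2;20;36;26m🬎[38;2;21;38;29m[48;2;156;156;156m🬆[38;2;28;39;33m[48;2;182;182;182m🬡[38;2;106;106;106m[48;2;22;34;27m🬋[38;2;127;127;127m[48;2;32;40;36m🬋[38;2;171;171;171m[48;2;21;38;28m🬏[38;2;21;38;29m[48;2;20;36;26m🬎[38;2;21;38;29m[48;2;20;36;26m🬎[38;2;21;38;29m[48;2;20;36;26m🬎[0m
[38;2;18;35;25m[48;2;16;32;22m🬂[38;2;18;35;25m[48;2;16;32;22m🬂[38;2;18;35;25m[48;2;16;32;22m🬂[38;2;18;35;25m[48;2;16;32;22m🬂[38;2;163;163;163m[48;2;99;99;99m🬊[38;2;17;34;24m[48;2;148;148;148m🬎[38;2;17;34;24m[48;2;146;146;146m🬎[38;2;22;33;27m[48;2;168;168;168m🬆[38;2;179;179;179m[48;2;17;33;23m▌[38;2;18;35;25m[48;2;16;32;22m🬂[38;2;18;35;25m[48;2;16;32;22m🬂[38;2;18;35;25m[48;2;16;32;22m🬂[0m
[38;2;15;31;19m[48;2;12;28;17m🬂[38;2;15;31;19m[48;2;12;28;17m🬂[38;2;15;31;19m[48;2;12;28;17m🬂[38;2;15;31;19m[48;2;12;28;17m🬂[38;2;66;66;66m[48;2;15;27;18m🬁[38;2;123;123;123m[48;2;32;40;34m🬂[38;2;130;130;130m[48;2;12;28;16m🬎[38;2;149;149;149m[48;2;12;28;16m🬆[38;2;115;115;115m[48;2;13;29;17m🬀[38;2;15;31;19m[48;2;12;28;17m🬂[38;2;15;31;19m[48;2;12;28;17m🬂[38;2;15;31;19m[48;2;12;28;17m🬂[0m
[38;2;11;26;14m[48;2;9;24;11m🬂[38;2;11;26;14m[48;2;9;24;11m🬂[38;2;11;26;14m[48;2;9;24;11m🬂[38;2;11;26;14m[48;2;9;24;11m🬂[38;2;11;26;14m[48;2;9;24;11m🬂[38;2;11;26;14m[48;2;9;24;11m🬂[38;2;11;26;14m[48;2;9;24;11m🬂[38;2;11;26;14m[48;2;9;24;11m🬂[38;2;11;26;14m[48;2;9;24;11m🬂[38;2;11;26;14m[48;2;9;24;11m🬂[38;2;11;26;14m[48;2;9;24;11m🬂[38;2;11;26;14m[48;2;9;24;11m🬂[0m
</frame>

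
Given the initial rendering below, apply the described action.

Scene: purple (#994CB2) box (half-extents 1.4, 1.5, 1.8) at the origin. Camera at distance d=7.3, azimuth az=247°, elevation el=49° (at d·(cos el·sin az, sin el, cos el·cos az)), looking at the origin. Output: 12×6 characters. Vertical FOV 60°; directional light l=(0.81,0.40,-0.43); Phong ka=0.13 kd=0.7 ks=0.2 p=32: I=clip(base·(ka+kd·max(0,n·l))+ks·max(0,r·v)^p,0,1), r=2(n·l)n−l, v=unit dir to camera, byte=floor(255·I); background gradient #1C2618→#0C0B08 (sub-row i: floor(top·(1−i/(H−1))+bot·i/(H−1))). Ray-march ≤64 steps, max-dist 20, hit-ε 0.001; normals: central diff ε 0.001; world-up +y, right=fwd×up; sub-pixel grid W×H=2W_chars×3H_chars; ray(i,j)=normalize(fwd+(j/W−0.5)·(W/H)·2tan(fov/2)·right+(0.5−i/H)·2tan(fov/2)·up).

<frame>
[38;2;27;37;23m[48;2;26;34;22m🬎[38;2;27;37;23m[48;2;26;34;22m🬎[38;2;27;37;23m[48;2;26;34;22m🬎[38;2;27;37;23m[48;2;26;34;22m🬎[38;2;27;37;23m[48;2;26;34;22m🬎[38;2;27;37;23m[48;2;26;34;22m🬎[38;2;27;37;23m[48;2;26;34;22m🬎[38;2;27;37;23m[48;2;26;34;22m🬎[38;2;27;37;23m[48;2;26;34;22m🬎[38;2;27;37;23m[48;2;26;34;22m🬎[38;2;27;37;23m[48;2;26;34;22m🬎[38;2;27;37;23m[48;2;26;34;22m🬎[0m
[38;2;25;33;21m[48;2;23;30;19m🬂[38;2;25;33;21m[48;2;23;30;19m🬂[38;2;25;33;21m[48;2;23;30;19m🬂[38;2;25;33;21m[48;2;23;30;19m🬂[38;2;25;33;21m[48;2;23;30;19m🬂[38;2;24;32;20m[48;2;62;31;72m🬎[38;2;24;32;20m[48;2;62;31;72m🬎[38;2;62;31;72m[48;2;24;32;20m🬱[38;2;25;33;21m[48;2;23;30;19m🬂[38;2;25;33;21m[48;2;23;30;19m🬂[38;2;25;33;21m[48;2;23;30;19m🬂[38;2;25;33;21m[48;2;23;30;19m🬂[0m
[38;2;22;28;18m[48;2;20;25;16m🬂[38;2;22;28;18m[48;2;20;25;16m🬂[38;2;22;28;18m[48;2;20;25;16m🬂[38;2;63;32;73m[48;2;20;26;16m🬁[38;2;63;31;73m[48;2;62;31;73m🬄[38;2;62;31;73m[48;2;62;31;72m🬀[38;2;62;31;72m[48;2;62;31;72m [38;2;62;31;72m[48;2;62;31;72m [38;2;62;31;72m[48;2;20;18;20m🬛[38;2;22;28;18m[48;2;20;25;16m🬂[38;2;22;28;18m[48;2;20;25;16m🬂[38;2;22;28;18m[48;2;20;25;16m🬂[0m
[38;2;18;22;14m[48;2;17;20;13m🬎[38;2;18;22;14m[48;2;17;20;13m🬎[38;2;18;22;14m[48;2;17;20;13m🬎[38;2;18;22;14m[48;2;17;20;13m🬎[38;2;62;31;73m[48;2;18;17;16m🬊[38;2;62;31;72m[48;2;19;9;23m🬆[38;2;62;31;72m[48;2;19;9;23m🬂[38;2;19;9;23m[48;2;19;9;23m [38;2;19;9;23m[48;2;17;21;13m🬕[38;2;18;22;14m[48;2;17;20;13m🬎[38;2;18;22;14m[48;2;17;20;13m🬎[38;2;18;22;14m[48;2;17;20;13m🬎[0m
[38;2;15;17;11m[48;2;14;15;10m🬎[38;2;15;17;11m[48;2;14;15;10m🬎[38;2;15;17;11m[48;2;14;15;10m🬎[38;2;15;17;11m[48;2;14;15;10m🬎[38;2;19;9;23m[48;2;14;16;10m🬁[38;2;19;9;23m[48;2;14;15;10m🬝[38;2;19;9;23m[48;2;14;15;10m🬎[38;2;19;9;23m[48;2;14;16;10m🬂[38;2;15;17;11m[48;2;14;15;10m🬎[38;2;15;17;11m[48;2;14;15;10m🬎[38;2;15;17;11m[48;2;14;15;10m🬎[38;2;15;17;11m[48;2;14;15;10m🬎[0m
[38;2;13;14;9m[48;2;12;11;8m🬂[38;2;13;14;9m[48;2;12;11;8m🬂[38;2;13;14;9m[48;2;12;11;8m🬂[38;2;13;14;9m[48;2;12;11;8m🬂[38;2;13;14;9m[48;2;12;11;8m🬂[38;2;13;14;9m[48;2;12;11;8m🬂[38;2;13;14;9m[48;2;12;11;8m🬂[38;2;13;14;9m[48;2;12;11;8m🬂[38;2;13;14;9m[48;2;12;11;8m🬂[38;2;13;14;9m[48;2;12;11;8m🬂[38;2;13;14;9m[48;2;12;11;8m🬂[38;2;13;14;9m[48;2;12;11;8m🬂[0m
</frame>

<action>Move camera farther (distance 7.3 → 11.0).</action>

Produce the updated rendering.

<frame>
[38;2;27;37;23m[48;2;26;34;22m🬎[38;2;27;37;23m[48;2;26;34;22m🬎[38;2;27;37;23m[48;2;26;34;22m🬎[38;2;27;37;23m[48;2;26;34;22m🬎[38;2;27;37;23m[48;2;26;34;22m🬎[38;2;27;37;23m[48;2;26;34;22m🬎[38;2;27;37;23m[48;2;26;34;22m🬎[38;2;27;37;23m[48;2;26;34;22m🬎[38;2;27;37;23m[48;2;26;34;22m🬎[38;2;27;37;23m[48;2;26;34;22m🬎[38;2;27;37;23m[48;2;26;34;22m🬎[38;2;27;37;23m[48;2;26;34;22m🬎[0m
[38;2;25;33;21m[48;2;23;30;19m🬂[38;2;25;33;21m[48;2;23;30;19m🬂[38;2;25;33;21m[48;2;23;30;19m🬂[38;2;25;33;21m[48;2;23;30;19m🬂[38;2;25;33;21m[48;2;23;30;19m🬂[38;2;25;33;21m[48;2;23;30;19m🬂[38;2;25;33;21m[48;2;23;30;19m🬂[38;2;25;33;21m[48;2;23;30;19m🬂[38;2;25;33;21m[48;2;23;30;19m🬂[38;2;25;33;21m[48;2;23;30;19m🬂[38;2;25;33;21m[48;2;23;30;19m🬂[38;2;25;33;21m[48;2;23;30;19m🬂[0m
[38;2;22;28;18m[48;2;20;25;16m🬂[38;2;22;28;18m[48;2;20;25;16m🬂[38;2;22;28;18m[48;2;20;25;16m🬂[38;2;22;28;18m[48;2;20;25;16m🬂[38;2;21;26;17m[48;2;63;31;74m🬕[38;2;22;28;18m[48;2;62;31;72m🬂[38;2;62;31;72m[48;2;62;31;72m [38;2;62;31;72m[48;2;21;27;17m🬱[38;2;22;28;18m[48;2;20;25;16m🬂[38;2;22;28;18m[48;2;20;25;16m🬂[38;2;22;28;18m[48;2;20;25;16m🬂[38;2;22;28;18m[48;2;20;25;16m🬂[0m
[38;2;18;22;14m[48;2;17;20;13m🬎[38;2;18;22;14m[48;2;17;20;13m🬎[38;2;18;22;14m[48;2;17;20;13m🬎[38;2;18;22;14m[48;2;17;20;13m🬎[38;2;18;22;14m[48;2;17;20;13m🬎[38;2;19;9;23m[48;2;63;31;73m🬩[38;2;62;31;72m[48;2;19;9;23m🬀[38;2;19;9;23m[48;2;17;20;13m🬝[38;2;18;22;14m[48;2;17;20;13m🬎[38;2;18;22;14m[48;2;17;20;13m🬎[38;2;18;22;14m[48;2;17;20;13m🬎[38;2;18;22;14m[48;2;17;20;13m🬎[0m
[38;2;15;17;11m[48;2;14;15;10m🬎[38;2;15;17;11m[48;2;14;15;10m🬎[38;2;15;17;11m[48;2;14;15;10m🬎[38;2;15;17;11m[48;2;14;15;10m🬎[38;2;15;17;11m[48;2;14;15;10m🬎[38;2;19;9;23m[48;2;14;16;10m🬁[38;2;15;17;11m[48;2;14;15;10m🬎[38;2;15;17;11m[48;2;14;15;10m🬎[38;2;15;17;11m[48;2;14;15;10m🬎[38;2;15;17;11m[48;2;14;15;10m🬎[38;2;15;17;11m[48;2;14;15;10m🬎[38;2;15;17;11m[48;2;14;15;10m🬎[0m
[38;2;13;14;9m[48;2;12;11;8m🬂[38;2;13;14;9m[48;2;12;11;8m🬂[38;2;13;14;9m[48;2;12;11;8m🬂[38;2;13;14;9m[48;2;12;11;8m🬂[38;2;13;14;9m[48;2;12;11;8m🬂[38;2;13;14;9m[48;2;12;11;8m🬂[38;2;13;14;9m[48;2;12;11;8m🬂[38;2;13;14;9m[48;2;12;11;8m🬂[38;2;13;14;9m[48;2;12;11;8m🬂[38;2;13;14;9m[48;2;12;11;8m🬂[38;2;13;14;9m[48;2;12;11;8m🬂[38;2;13;14;9m[48;2;12;11;8m🬂[0m
</frame>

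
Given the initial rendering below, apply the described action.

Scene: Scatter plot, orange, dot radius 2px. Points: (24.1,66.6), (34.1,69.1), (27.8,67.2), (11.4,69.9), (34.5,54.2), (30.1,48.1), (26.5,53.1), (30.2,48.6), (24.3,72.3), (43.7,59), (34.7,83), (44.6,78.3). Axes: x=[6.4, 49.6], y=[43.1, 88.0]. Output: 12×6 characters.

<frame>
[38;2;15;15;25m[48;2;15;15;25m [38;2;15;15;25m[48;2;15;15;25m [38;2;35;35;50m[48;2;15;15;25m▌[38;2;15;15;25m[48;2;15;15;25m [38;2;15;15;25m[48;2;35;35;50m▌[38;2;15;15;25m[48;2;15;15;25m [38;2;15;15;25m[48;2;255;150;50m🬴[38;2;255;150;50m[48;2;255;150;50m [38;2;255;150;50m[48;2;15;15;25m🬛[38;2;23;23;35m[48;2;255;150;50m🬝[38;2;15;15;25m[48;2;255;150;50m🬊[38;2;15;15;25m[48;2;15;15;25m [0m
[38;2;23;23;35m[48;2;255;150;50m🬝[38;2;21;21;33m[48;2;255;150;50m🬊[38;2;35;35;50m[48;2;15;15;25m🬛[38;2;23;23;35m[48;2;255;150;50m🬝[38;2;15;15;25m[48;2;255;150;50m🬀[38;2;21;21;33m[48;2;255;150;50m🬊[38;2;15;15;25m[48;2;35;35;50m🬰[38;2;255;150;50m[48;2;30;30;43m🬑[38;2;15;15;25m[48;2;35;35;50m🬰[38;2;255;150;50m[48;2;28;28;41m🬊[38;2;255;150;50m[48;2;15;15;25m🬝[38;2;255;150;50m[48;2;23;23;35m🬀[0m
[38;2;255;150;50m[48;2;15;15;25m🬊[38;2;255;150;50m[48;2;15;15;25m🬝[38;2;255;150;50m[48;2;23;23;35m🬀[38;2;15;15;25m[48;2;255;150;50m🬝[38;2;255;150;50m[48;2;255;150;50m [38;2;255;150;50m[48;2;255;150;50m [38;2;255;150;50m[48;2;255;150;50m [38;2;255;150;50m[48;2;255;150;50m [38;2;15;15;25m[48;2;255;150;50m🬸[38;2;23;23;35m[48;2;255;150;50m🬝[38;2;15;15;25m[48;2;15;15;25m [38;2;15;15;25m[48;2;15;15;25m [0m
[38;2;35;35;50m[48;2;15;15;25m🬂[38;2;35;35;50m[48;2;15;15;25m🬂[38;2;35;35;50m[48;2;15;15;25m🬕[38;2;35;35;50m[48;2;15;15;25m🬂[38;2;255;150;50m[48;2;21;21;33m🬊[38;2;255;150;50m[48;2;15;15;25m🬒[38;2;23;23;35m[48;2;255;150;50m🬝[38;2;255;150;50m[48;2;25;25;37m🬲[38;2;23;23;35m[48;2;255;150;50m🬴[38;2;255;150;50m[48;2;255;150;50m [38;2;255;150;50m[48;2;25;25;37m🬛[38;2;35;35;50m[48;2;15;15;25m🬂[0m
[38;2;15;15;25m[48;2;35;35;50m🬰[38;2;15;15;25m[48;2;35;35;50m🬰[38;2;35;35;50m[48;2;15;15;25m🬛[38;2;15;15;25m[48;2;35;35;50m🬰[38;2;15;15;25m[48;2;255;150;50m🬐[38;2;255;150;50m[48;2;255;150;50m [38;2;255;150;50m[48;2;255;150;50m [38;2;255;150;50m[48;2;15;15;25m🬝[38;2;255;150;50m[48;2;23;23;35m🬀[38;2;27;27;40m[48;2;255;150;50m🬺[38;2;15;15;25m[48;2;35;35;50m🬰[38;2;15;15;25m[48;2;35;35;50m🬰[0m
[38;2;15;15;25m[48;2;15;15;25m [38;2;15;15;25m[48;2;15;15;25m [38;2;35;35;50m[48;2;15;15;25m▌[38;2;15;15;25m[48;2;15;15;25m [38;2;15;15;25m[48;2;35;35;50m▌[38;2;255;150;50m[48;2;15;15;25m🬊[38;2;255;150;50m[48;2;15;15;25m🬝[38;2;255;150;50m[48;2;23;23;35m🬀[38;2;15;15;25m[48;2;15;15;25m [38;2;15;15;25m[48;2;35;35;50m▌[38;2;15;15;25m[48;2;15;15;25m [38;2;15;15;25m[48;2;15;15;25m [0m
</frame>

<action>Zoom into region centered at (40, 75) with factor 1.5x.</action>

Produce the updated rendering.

<frame>
[38;2;15;15;25m[48;2;15;15;25m [38;2;15;15;25m[48;2;15;15;25m [38;2;35;35;50m[48;2;15;15;25m▌[38;2;15;15;25m[48;2;255;150;50m🬆[38;2;27;27;40m[48;2;255;150;50m🬬[38;2;15;15;25m[48;2;15;15;25m [38;2;15;15;25m[48;2;15;15;25m [38;2;35;35;50m[48;2;15;15;25m▌[38;2;15;15;25m[48;2;15;15;25m [38;2;15;15;25m[48;2;35;35;50m▌[38;2;15;15;25m[48;2;15;15;25m [38;2;15;15;25m[48;2;15;15;25m [0m
[38;2;15;15;25m[48;2;35;35;50m🬰[38;2;15;15;25m[48;2;35;35;50m🬰[38;2;255;150;50m[48;2;31;31;45m🬁[38;2;255;150;50m[48;2;15;15;25m🬬[38;2;255;150;50m[48;2;28;28;41m🬆[38;2;15;15;25m[48;2;35;35;50m🬰[38;2;15;15;25m[48;2;35;35;50m🬰[38;2;28;28;41m[48;2;255;150;50m🬆[38;2;23;23;35m[48;2;255;150;50m🬬[38;2;15;15;25m[48;2;35;35;50m🬐[38;2;15;15;25m[48;2;35;35;50m🬰[38;2;15;15;25m[48;2;35;35;50m🬰[0m
[38;2;15;15;25m[48;2;15;15;25m [38;2;15;15;25m[48;2;15;15;25m [38;2;35;35;50m[48;2;15;15;25m▌[38;2;15;15;25m[48;2;15;15;25m [38;2;15;15;25m[48;2;35;35;50m▌[38;2;15;15;25m[48;2;15;15;25m [38;2;15;15;25m[48;2;255;150;50m🬺[38;2;255;150;50m[48;2;35;35;50m🬬[38;2;255;150;50m[48;2;15;15;25m🬆[38;2;15;15;25m[48;2;35;35;50m▌[38;2;15;15;25m[48;2;15;15;25m [38;2;15;15;25m[48;2;15;15;25m [0m
[38;2;28;28;41m[48;2;255;150;50m🬆[38;2;23;23;35m[48;2;255;150;50m🬬[38;2;35;35;50m[48;2;255;150;50m🬆[38;2;255;150;50m[48;2;35;35;50m🬺[38;2;31;31;45m[48;2;255;150;50m🬬[38;2;35;35;50m[48;2;15;15;25m🬂[38;2;35;35;50m[48;2;15;15;25m🬂[38;2;35;35;50m[48;2;15;15;25m🬕[38;2;35;35;50m[48;2;15;15;25m🬂[38;2;35;35;50m[48;2;15;15;25m🬨[38;2;35;35;50m[48;2;15;15;25m🬂[38;2;35;35;50m[48;2;15;15;25m🬂[0m
[38;2;255;150;50m[48;2;15;15;25m🬬[38;2;255;150;50m[48;2;21;21;33m🬆[38;2;255;150;50m[48;2;31;31;45m🬁[38;2;255;150;50m[48;2;21;21;33m🬆[38;2;15;15;25m[48;2;35;35;50m🬐[38;2;15;15;25m[48;2;35;35;50m🬰[38;2;15;15;25m[48;2;35;35;50m🬰[38;2;35;35;50m[48;2;15;15;25m🬛[38;2;15;15;25m[48;2;35;35;50m🬰[38;2;15;15;25m[48;2;35;35;50m🬐[38;2;15;15;25m[48;2;35;35;50m🬰[38;2;15;15;25m[48;2;35;35;50m🬰[0m
[38;2;15;15;25m[48;2;15;15;25m [38;2;15;15;25m[48;2;15;15;25m [38;2;35;35;50m[48;2;15;15;25m▌[38;2;15;15;25m[48;2;15;15;25m [38;2;15;15;25m[48;2;35;35;50m▌[38;2;15;15;25m[48;2;15;15;25m [38;2;15;15;25m[48;2;255;150;50m🬆[38;2;255;150;50m[48;2;15;15;25m🬺[38;2;15;15;25m[48;2;255;150;50m🬬[38;2;15;15;25m[48;2;35;35;50m▌[38;2;15;15;25m[48;2;15;15;25m [38;2;15;15;25m[48;2;15;15;25m [0m
</frame>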